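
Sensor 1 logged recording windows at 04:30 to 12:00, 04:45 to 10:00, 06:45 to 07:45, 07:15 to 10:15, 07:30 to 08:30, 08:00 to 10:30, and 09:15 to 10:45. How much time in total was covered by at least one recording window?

7 h 30 min

Merged: 04:30–12:00.
Length: 7 h 30 min.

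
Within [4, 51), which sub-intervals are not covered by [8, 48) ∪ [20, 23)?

[4, 8) ∪ [48, 51)

After merging, the occupied span is [8, 48).
Gaps within [4, 51): [4, 8), [48, 51).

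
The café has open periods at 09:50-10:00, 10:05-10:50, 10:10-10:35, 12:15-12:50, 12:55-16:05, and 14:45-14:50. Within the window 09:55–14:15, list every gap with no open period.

After merging, the occupied span is 09:50–10:00, 10:05–10:50, 12:15–12:50, 12:55–16:05.
Complement within 09:55–14:15: 10:00–10:05, 10:50–12:15, 12:50–12:55.

10:00–10:05, 10:50–12:15, 12:50–12:55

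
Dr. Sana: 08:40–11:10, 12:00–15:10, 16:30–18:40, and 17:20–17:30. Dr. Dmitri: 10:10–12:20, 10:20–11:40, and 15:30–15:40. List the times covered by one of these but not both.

Merge the first list: 08:40-11:10, 12:00-15:10, 16:30-18:40.
Merge the second list: 10:10-12:20, 15:30-15:40.
A but not B: 08:40-10:10, 12:20-15:10, 16:30-18:40.
B but not A: 11:10-12:00, 15:30-15:40.
Combining gives A △ B.

08:40-10:10, 11:10-12:00, 12:20-15:10, 15:30-15:40, 16:30-18:40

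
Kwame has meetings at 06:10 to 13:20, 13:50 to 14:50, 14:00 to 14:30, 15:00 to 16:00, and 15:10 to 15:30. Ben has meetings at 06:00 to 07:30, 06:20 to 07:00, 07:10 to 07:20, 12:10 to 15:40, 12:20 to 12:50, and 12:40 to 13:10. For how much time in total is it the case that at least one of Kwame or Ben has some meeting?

First set merges to 06:10-13:20, 13:50-14:50, 15:00-16:00.
Second set merges to 06:00-07:30, 12:10-15:40.
A ∪ B = 06:00-16:00.
Total: 10 h.

10 h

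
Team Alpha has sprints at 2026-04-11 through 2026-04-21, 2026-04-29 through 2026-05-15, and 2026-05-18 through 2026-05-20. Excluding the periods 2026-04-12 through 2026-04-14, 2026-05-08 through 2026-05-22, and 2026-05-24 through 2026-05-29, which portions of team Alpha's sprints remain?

2026-04-11 through 2026-04-11, 2026-04-15 through 2026-04-21, 2026-04-29 through 2026-05-07

2026-04-11 through 2026-04-21 with B removed leaves 2026-04-11 through 2026-04-11, 2026-04-15 through 2026-04-21.
2026-04-29 through 2026-05-15 with B removed leaves 2026-04-29 through 2026-05-07.
2026-05-18 through 2026-05-20 lies entirely inside B → drops out.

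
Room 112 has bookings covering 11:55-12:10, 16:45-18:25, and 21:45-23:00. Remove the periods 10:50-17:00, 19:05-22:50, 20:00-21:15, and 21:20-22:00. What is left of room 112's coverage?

B, merged: 10:50-17:00, 19:05-22:50.
11:55-12:10 lies entirely inside B → drops out.
16:45-18:25 with B removed leaves 17:00-18:25.
21:45-23:00 with B removed leaves 22:50-23:00.

17:00-18:25, 22:50-23:00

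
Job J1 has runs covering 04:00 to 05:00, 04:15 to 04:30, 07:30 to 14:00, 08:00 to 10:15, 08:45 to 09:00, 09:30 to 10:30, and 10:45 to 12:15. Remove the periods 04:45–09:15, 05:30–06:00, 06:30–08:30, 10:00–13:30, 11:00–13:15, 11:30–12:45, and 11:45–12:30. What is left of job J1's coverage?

First set merges to 04:00–05:00, 07:30–14:00.
Second set merges to 04:45–09:15, 10:00–13:30.
04:00–05:00 minus B → 04:00–04:45.
07:30–14:00 minus B → 09:15–10:00, 13:30–14:00.

04:00–04:45, 09:15–10:00, 13:30–14:00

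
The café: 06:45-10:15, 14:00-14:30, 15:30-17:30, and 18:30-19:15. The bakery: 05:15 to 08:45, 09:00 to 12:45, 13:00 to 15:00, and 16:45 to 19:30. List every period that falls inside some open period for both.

06:45–08:45, 09:00–10:15, 14:00–14:30, 16:45–17:30, 18:30–19:15

06:45–10:15 ∩ B → 06:45–08:45, 09:00–10:15.
14:00–14:30 ∩ B → 14:00–14:30.
15:30–17:30 ∩ B → 16:45–17:30.
18:30–19:15 ∩ B → 18:30–19:15.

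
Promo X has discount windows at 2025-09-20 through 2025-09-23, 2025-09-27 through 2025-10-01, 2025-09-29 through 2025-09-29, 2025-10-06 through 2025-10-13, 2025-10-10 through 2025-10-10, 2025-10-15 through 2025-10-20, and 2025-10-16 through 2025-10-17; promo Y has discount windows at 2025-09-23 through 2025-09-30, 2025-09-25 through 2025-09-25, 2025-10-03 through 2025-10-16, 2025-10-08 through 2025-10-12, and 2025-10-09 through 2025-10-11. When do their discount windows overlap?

2025-09-23 through 2025-09-23, 2025-09-27 through 2025-09-30, 2025-10-06 through 2025-10-13, 2025-10-15 through 2025-10-16

First set merges to 2025-09-20 through 2025-09-23, 2025-09-27 through 2025-10-01, 2025-10-06 through 2025-10-13, 2025-10-15 through 2025-10-20.
Second set merges to 2025-09-23 through 2025-09-30, 2025-10-03 through 2025-10-16.
2025-09-20 through 2025-09-23 ∩ B → 2025-09-23 through 2025-09-23.
2025-09-27 through 2025-10-01 ∩ B → 2025-09-27 through 2025-09-30.
2025-10-06 through 2025-10-13 ∩ B → 2025-10-06 through 2025-10-13.
2025-10-15 through 2025-10-20 ∩ B → 2025-10-15 through 2025-10-16.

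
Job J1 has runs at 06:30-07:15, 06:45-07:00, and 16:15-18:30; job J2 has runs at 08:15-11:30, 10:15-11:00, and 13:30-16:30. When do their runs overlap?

Merge the first list: 06:30-07:15, 16:15-18:30.
Merge the second list: 08:15-11:30, 13:30-16:30.
06:30-07:15 falls entirely outside B.
16:15-18:30 overlaps B on 16:15-16:30.

16:15-16:30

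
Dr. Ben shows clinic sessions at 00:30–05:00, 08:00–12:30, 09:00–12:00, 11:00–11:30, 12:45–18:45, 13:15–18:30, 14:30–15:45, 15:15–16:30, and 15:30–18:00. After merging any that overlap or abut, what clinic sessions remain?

08:00–12:30 is disjoint → start new block.
09:00–12:00 overlaps/touches 08:00–12:30 → extend to 08:00–12:30.
11:00–11:30 overlaps/touches 08:00–12:30 → extend to 08:00–12:30.
12:45–18:45 is disjoint → start new block.
13:15–18:30 overlaps/touches 12:45–18:45 → extend to 12:45–18:45.
14:30–15:45 overlaps/touches 12:45–18:45 → extend to 12:45–18:45.
15:15–16:30 overlaps/touches 12:45–18:45 → extend to 12:45–18:45.
15:30–18:00 overlaps/touches 12:45–18:45 → extend to 12:45–18:45.

00:30–05:00, 08:00–12:30, 12:45–18:45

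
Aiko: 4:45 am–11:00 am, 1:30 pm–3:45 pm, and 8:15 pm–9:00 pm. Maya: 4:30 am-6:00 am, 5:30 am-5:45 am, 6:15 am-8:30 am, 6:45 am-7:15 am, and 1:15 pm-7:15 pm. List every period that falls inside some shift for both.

Second set merges to 4:30 am–6:00 am, 6:15 am–8:30 am, 1:15 pm–7:15 pm.
4:45 am–11:00 am overlaps B on 4:45 am–6:00 am, 6:15 am–8:30 am.
1:30 pm–3:45 pm overlaps B on 1:30 pm–3:45 pm.
8:15 pm–9:00 pm falls entirely outside B.

4:45 am–6:00 am, 6:15 am–8:30 am, 1:30 pm–3:45 pm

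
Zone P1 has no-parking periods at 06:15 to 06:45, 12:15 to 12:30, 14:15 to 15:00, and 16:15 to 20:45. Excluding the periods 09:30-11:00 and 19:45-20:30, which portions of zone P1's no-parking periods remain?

06:15–06:45: nothing removed.
12:15–12:30: nothing removed.
14:15–15:00: nothing removed.
16:15–20:45 \ B = 16:15–19:45, 20:30–20:45.

06:15–06:45, 12:15–12:30, 14:15–15:00, 16:15–19:45, 20:30–20:45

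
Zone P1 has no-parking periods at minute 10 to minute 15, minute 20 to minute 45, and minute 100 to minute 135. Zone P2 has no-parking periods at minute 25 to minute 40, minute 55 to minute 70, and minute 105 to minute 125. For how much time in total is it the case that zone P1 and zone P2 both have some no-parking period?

A ∩ B = minute 25 to minute 40, minute 105 to minute 125.
Total: 15 minutes + 20 minutes = 35 minutes.

35 minutes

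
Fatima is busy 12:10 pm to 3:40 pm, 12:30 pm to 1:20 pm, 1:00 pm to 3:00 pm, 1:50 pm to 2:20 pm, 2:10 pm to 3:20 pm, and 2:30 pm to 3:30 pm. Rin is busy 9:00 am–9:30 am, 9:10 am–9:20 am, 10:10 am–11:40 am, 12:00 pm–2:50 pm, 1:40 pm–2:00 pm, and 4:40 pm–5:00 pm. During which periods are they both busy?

12:10 pm-2:50 pm

A, merged: 12:10 pm-3:40 pm.
B, merged: 9:00 am-9:30 am, 10:10 am-11:40 am, 12:00 pm-2:50 pm, 4:40 pm-5:00 pm.
12:10 pm-3:40 pm meets the second set on 12:10 pm-2:50 pm.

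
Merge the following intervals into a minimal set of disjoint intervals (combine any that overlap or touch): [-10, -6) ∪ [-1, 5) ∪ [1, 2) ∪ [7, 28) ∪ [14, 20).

[-1, 5) is disjoint → start new block.
[1, 2) overlaps/touches [-1, 5) → extend to [-1, 5).
[7, 28) is disjoint → start new block.
[14, 20) overlaps/touches [7, 28) → extend to [7, 28).

[-10, -6) ∪ [-1, 5) ∪ [7, 28)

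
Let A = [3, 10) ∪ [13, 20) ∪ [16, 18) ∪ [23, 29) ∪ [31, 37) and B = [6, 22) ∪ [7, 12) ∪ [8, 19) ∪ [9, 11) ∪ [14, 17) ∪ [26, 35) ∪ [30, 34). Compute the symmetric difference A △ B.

[3, 6) ∪ [10, 13) ∪ [20, 22) ∪ [23, 26) ∪ [29, 31) ∪ [35, 37)

A, merged: [3, 10), [13, 20), [23, 29), [31, 37).
B, merged: [6, 22), [26, 35).
A \ B = [3, 6), [23, 26), [35, 37).
B \ A = [10, 13), [20, 22), [29, 31).
Union of the two gives the symmetric difference.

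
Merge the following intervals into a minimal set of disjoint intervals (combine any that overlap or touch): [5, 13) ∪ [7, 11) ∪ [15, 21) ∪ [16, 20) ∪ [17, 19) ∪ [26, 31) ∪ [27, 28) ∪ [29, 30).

[7, 11) overlaps/touches [5, 13) → extend to [5, 13).
[15, 21) is disjoint → start new block.
[16, 20) overlaps/touches [15, 21) → extend to [15, 21).
[17, 19) overlaps/touches [15, 21) → extend to [15, 21).
[26, 31) is disjoint → start new block.
[27, 28) overlaps/touches [26, 31) → extend to [26, 31).
[29, 30) overlaps/touches [26, 31) → extend to [26, 31).

[5, 13) ∪ [15, 21) ∪ [26, 31)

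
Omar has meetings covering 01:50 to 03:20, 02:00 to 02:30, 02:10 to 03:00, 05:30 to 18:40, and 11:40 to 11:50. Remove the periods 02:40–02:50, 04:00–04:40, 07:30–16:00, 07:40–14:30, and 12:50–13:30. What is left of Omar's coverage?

A, merged: 01:50–03:20, 05:30–18:40.
B, merged: 02:40–02:50, 04:00–04:40, 07:30–16:00.
01:50–03:20 \ B = 01:50–02:40, 02:50–03:20.
05:30–18:40 \ B = 05:30–07:30, 16:00–18:40.

01:50–02:40, 02:50–03:20, 05:30–07:30, 16:00–18:40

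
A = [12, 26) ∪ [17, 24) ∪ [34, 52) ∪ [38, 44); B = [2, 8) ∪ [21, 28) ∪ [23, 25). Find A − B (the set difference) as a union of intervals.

A, merged: [12, 26), [34, 52).
B, merged: [2, 8), [21, 28).
[12, 26) minus B → [12, 21).
[34, 52): no B overlap → unchanged.

[12, 21) ∪ [34, 52)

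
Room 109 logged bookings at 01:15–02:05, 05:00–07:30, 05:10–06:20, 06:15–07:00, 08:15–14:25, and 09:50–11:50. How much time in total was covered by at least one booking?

9 h 30 min

Merged: 01:15–02:05, 05:00–07:30, 08:15–14:25.
Lengths: 50 min + 2 h 30 min + 6 h 10 min = 9 h 30 min.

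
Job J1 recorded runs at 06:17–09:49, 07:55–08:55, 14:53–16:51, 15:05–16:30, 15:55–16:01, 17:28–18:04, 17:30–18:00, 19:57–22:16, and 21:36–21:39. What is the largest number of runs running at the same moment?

Walk the sorted start/end points keeping a running depth.
The depth first hits 3 at 15:55.

3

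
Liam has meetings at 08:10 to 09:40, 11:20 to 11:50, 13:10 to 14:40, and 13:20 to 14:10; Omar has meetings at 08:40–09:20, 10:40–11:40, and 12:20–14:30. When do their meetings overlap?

Merge the first list: 08:10-09:40, 11:20-11:50, 13:10-14:40.
08:10-09:40 ∩ B → 08:40-09:20.
11:20-11:50 ∩ B → 11:20-11:40.
13:10-14:40 ∩ B → 13:10-14:30.

08:40-09:20, 11:20-11:40, 13:10-14:30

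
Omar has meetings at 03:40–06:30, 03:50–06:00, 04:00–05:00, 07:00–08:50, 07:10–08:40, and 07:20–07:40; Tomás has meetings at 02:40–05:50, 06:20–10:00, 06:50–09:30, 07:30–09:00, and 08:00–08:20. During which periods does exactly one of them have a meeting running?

02:40-03:40, 05:50-06:20, 06:30-07:00, 08:50-10:00

First set merges to 03:40-06:30, 07:00-08:50.
Second set merges to 02:40-05:50, 06:20-10:00.
Only in the first: 05:50-06:20.
Only in the second: 02:40-03:40, 06:30-07:00, 08:50-10:00.
Together these are the periods covered by exactly one.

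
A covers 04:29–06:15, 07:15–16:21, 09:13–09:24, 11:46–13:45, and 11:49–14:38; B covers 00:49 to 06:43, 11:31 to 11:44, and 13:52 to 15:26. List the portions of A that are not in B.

07:15–11:31, 11:44–13:52, 15:26–16:21

First set merges to 04:29–06:15, 07:15–16:21.
04:29–06:15: fully covered by B → removed.
07:15–16:21 minus B → 07:15–11:31, 11:44–13:52, 15:26–16:21.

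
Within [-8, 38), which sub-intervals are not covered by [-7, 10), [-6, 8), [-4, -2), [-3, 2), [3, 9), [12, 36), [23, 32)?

[-8, -7) ∪ [10, 12) ∪ [36, 38)

The merged coverage is [-7, 10), [12, 36).
Uncovered inside [-8, 38): [-8, -7), [10, 12), [36, 38).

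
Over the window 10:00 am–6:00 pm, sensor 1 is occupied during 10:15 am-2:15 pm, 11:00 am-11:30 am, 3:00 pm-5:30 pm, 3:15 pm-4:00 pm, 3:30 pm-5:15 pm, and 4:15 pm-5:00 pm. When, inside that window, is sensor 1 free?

10:00 am–10:15 am, 2:15 pm–3:00 pm, 5:30 pm–6:00 pm

Covered (merged): 10:15 am–2:15 pm, 3:00 pm–5:30 pm.
Complement within 10:00 am–6:00 pm: 10:00 am–10:15 am, 2:15 pm–3:00 pm, 5:30 pm–6:00 pm.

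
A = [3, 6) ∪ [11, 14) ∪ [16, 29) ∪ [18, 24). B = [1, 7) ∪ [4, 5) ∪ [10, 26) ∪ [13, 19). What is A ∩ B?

[3, 6) ∪ [11, 14) ∪ [16, 26)

First set merges to [3, 6), [11, 14), [16, 29).
Second set merges to [1, 7), [10, 26).
[3, 6) ∩ B → [3, 6).
[11, 14) ∩ B → [11, 14).
[16, 29) ∩ B → [16, 26).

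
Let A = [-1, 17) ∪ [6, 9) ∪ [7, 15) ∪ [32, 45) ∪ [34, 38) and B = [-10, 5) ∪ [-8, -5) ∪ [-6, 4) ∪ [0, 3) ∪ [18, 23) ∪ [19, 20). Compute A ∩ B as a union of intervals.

[-1, 5)

Merge the first list: [-1, 17), [32, 45).
Merge the second list: [-10, 5), [18, 23).
[-1, 17) ∩ B → [-1, 5).
[32, 45) meets no B interval.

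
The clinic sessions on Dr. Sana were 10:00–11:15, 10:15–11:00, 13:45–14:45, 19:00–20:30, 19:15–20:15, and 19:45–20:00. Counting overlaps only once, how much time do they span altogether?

Merged: 10:00–11:15, 13:45–14:45, 19:00–20:30.
Lengths: 1 h 15 min + 1 h + 1 h 30 min = 3 h 45 min.

3 h 45 min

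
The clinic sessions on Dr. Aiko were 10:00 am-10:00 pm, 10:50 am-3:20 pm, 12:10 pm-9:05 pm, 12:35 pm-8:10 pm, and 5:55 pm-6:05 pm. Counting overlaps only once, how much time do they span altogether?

Merged: 10:00 am-10:00 pm.
Length: 12 h.

12 h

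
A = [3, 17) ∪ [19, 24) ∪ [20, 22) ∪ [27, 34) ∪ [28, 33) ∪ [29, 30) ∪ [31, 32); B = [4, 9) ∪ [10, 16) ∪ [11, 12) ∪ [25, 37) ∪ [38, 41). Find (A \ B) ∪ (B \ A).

First set merges to [3, 17), [19, 24), [27, 34).
Second set merges to [4, 9), [10, 16), [25, 37), [38, 41).
A \ B = [3, 4), [9, 10), [16, 17), [19, 24).
B \ A = [25, 27), [34, 37), [38, 41).
Union of the two gives the symmetric difference.

[3, 4) ∪ [9, 10) ∪ [16, 17) ∪ [19, 24) ∪ [25, 27) ∪ [34, 37) ∪ [38, 41)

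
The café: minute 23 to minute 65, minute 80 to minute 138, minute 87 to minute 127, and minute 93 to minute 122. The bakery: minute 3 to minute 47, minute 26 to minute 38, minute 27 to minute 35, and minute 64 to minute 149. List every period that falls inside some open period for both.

Merge the first list: minute 23 to minute 65, minute 80 to minute 138.
Merge the second list: minute 3 to minute 47, minute 64 to minute 149.
minute 23 to minute 65 overlaps B on minute 23 to minute 47, minute 64 to minute 65.
minute 80 to minute 138 overlaps B on minute 80 to minute 138.

minute 23 to minute 47, minute 64 to minute 65, minute 80 to minute 138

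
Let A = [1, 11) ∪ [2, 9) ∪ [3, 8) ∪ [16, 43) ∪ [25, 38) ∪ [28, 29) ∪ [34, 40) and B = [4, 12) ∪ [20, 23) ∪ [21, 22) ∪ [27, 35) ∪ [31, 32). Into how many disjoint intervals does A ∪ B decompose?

2

A, merged: [1, 11), [16, 43).
B, merged: [4, 12), [20, 23), [27, 35).
A ∪ B = [1, 12), [16, 43).
That is 2 disjoint pieces.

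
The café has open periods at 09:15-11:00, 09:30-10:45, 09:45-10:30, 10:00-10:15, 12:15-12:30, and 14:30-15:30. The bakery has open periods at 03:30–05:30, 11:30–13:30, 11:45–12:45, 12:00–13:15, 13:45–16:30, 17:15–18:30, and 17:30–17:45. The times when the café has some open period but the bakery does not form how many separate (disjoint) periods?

1

First set merges to 09:15-11:00, 12:15-12:30, 14:30-15:30.
Second set merges to 03:30-05:30, 11:30-13:30, 13:45-16:30, 17:15-18:30.
A \ B = 09:15-11:00.
That is 1 disjoint piece.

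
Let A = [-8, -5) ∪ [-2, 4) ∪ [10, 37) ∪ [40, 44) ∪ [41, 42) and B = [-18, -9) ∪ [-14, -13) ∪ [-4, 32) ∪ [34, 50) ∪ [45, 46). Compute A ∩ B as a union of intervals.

Merge the first list: [-8, -5), [-2, 4), [10, 37), [40, 44).
Merge the second list: [-18, -9), [-4, 32), [34, 50).
[-8, -5) falls entirely outside B.
[-2, 4) overlaps B on [-2, 4).
[10, 37) overlaps B on [10, 32), [34, 37).
[40, 44) overlaps B on [40, 44).

[-2, 4) ∪ [10, 32) ∪ [34, 37) ∪ [40, 44)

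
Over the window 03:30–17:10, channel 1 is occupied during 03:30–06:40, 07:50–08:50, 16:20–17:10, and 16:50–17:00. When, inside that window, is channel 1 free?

Covered (merged): 03:30–06:40, 07:50–08:50, 16:20–17:10.
Gaps within 03:30–17:10: 06:40–07:50, 08:50–16:20.

06:40–07:50, 08:50–16:20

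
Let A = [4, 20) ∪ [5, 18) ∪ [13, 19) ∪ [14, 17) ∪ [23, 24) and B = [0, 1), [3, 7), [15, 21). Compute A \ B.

[7, 15) ∪ [23, 24)

Merge the first list: [4, 20), [23, 24).
[4, 20) \ B = [7, 15).
[23, 24): nothing removed.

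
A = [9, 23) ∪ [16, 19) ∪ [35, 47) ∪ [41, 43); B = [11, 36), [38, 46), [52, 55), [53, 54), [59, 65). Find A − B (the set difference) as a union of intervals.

[9, 11) ∪ [36, 38) ∪ [46, 47)

Merge the first list: [9, 23), [35, 47).
Merge the second list: [11, 36), [38, 46), [52, 55), [59, 65).
[9, 23) minus B → [9, 11).
[35, 47) minus B → [36, 38), [46, 47).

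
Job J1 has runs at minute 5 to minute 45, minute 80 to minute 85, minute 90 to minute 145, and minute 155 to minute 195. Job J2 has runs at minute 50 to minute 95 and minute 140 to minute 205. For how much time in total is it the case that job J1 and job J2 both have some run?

55 minutes

A ∩ B = minute 80 to minute 85, minute 90 to minute 95, minute 140 to minute 145, minute 155 to minute 195.
Total: 5 minutes + 5 minutes + 5 minutes + 40 minutes = 55 minutes.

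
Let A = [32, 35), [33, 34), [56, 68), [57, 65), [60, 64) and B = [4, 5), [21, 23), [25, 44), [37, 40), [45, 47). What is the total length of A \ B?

12

Merge the first list: [32, 35), [56, 68).
Merge the second list: [4, 5), [21, 23), [25, 44), [45, 47).
A \ B = [56, 68).
Total: 12.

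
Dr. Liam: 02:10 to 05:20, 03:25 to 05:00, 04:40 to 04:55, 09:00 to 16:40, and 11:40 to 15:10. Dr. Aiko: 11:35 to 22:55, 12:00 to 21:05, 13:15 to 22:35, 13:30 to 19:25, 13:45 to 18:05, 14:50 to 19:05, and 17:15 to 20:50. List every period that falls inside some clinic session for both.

11:35-16:40

A, merged: 02:10-05:20, 09:00-16:40.
B, merged: 11:35-22:55.
02:10-05:20 falls entirely outside B.
09:00-16:40 overlaps B on 11:35-16:40.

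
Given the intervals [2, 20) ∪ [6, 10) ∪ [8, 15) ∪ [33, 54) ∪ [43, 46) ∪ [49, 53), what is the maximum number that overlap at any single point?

3

Walk the sorted start/end points keeping a running depth.
The depth first hits 3 at 8.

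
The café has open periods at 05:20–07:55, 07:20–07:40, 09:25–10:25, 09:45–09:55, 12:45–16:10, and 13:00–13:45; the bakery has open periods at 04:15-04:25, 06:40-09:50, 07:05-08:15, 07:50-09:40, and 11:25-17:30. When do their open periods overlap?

06:40-07:55, 09:25-09:50, 12:45-16:10

First set merges to 05:20-07:55, 09:25-10:25, 12:45-16:10.
Second set merges to 04:15-04:25, 06:40-09:50, 11:25-17:30.
05:20-07:55 meets the second set on 06:40-07:55.
09:25-10:25 meets the second set on 09:25-09:50.
12:45-16:10 meets the second set on 12:45-16:10.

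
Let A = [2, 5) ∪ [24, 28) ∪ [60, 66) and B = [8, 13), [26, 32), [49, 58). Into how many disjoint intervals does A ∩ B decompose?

A ∩ B = [26, 28).
That is 1 disjoint piece.

1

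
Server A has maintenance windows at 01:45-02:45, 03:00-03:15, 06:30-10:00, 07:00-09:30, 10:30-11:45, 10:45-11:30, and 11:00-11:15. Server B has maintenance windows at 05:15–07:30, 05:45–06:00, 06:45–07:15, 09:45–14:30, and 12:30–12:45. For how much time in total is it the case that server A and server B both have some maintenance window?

First set merges to 01:45-02:45, 03:00-03:15, 06:30-10:00, 10:30-11:45.
Second set merges to 05:15-07:30, 09:45-14:30.
A ∩ B = 06:30-07:30, 09:45-10:00, 10:30-11:45.
Total: 1 h + 15 min + 1 h 15 min = 2 h 30 min.

2 h 30 min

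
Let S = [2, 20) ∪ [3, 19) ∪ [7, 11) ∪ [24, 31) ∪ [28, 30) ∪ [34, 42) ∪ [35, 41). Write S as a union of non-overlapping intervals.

[2, 20) ∪ [24, 31) ∪ [34, 42)

[3, 19) overlaps/touches [2, 20) → extend to [2, 20).
[7, 11) overlaps/touches [2, 20) → extend to [2, 20).
[24, 31) is disjoint → start new block.
[28, 30) overlaps/touches [24, 31) → extend to [24, 31).
[34, 42) is disjoint → start new block.
[35, 41) overlaps/touches [34, 42) → extend to [34, 42).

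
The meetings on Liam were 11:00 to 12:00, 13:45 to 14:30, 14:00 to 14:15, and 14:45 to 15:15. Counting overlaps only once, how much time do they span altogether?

Merged: 11:00–12:00, 13:45–14:30, 14:45–15:15.
Lengths: 1 h + 45 min + 30 min = 2 h 15 min.

2 h 15 min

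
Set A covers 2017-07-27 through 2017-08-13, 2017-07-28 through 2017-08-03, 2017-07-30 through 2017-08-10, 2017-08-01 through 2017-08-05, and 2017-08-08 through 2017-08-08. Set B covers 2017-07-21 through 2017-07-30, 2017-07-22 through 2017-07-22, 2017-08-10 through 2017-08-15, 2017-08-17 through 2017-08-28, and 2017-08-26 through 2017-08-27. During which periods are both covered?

A, merged: 2017-07-27 through 2017-08-13.
B, merged: 2017-07-21 through 2017-07-30, 2017-08-10 through 2017-08-15, 2017-08-17 through 2017-08-28.
2017-07-27 through 2017-08-13 overlaps B on 2017-07-27 through 2017-07-30, 2017-08-10 through 2017-08-13.

2017-07-27 through 2017-07-30, 2017-08-10 through 2017-08-13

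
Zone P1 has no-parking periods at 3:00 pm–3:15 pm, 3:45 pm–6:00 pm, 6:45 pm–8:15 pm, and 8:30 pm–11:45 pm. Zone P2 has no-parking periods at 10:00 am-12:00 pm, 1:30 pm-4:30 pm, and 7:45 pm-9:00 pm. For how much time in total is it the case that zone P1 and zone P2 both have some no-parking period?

2 h

A ∩ B = 3:00 pm–3:15 pm, 3:45 pm–4:30 pm, 7:45 pm–8:15 pm, 8:30 pm–9:00 pm.
Total: 15 min + 45 min + 30 min + 30 min = 2 h.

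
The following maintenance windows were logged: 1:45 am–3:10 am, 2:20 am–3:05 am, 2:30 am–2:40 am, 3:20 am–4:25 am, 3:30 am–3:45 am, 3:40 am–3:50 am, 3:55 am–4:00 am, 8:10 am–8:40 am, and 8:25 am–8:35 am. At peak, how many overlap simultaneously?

3

Sweep endpoints in order; track running count of active intervals.
Peak of 3 reached at 2:30 am.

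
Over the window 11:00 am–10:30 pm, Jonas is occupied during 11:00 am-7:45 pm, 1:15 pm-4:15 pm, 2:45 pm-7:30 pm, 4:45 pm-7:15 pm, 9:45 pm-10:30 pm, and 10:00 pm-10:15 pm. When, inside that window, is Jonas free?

7:45 pm–9:45 pm

The merged coverage is 11:00 am–7:45 pm, 9:45 pm–10:30 pm.
Uncovered inside 11:00 am–10:30 pm: 7:45 pm–9:45 pm.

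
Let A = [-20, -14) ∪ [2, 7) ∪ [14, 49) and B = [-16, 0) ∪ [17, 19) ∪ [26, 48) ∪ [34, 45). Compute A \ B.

Merge the second list: [-16, 0), [17, 19), [26, 48).
[-20, -14) \ B = [-20, -16).
[2, 7): nothing removed.
[14, 49) \ B = [14, 17), [19, 26), [48, 49).

[-20, -16) ∪ [2, 7) ∪ [14, 17) ∪ [19, 26) ∪ [48, 49)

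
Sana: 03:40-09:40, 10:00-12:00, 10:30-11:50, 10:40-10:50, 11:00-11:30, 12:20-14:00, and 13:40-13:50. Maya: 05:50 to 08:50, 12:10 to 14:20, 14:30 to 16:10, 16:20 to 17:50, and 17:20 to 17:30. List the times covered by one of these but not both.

A, merged: 03:40–09:40, 10:00–12:00, 12:20–14:00.
B, merged: 05:50–08:50, 12:10–14:20, 14:30–16:10, 16:20–17:50.
A \ B = 03:40–05:50, 08:50–09:40, 10:00–12:00.
B \ A = 12:10–12:20, 14:00–14:20, 14:30–16:10, 16:20–17:50.
Union of the two gives the symmetric difference.

03:40–05:50, 08:50–09:40, 10:00–12:00, 12:10–12:20, 14:00–14:20, 14:30–16:10, 16:20–17:50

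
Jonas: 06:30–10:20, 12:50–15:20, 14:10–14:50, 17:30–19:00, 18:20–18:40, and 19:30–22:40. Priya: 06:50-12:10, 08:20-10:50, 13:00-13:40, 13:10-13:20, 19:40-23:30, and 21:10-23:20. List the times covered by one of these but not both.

Merge the first list: 06:30-10:20, 12:50-15:20, 17:30-19:00, 19:30-22:40.
Merge the second list: 06:50-12:10, 13:00-13:40, 19:40-23:30.
Only in the first: 06:30-06:50, 12:50-13:00, 13:40-15:20, 17:30-19:00, 19:30-19:40.
Only in the second: 10:20-12:10, 22:40-23:30.
Together these are the periods covered by exactly one.

06:30-06:50, 10:20-12:10, 12:50-13:00, 13:40-15:20, 17:30-19:00, 19:30-19:40, 22:40-23:30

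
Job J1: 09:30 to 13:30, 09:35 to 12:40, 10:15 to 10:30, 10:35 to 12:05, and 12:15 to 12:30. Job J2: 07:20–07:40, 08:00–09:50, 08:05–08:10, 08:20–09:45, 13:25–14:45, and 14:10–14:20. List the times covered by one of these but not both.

07:20–07:40, 08:00–09:30, 09:50–13:25, 13:30–14:45

A, merged: 09:30–13:30.
B, merged: 07:20–07:40, 08:00–09:50, 13:25–14:45.
Only in the first: 09:50–13:25.
Only in the second: 07:20–07:40, 08:00–09:30, 13:30–14:45.
Together these are the periods covered by exactly one.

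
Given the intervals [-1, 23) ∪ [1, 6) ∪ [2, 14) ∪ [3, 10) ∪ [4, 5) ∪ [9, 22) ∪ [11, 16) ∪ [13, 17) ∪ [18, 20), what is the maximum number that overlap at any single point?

At 4, 5 of the intervals are simultaneously active.
No point has more.

5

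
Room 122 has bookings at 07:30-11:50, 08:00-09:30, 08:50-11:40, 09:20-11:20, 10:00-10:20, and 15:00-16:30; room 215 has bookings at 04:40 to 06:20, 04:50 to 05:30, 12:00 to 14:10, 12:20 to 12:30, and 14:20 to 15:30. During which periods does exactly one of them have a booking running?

First set merges to 07:30–11:50, 15:00–16:30.
Second set merges to 04:40–06:20, 12:00–14:10, 14:20–15:30.
A \ B = 07:30–11:50, 15:30–16:30.
B \ A = 04:40–06:20, 12:00–14:10, 14:20–15:00.
Union of the two gives the symmetric difference.

04:40–06:20, 07:30–11:50, 12:00–14:10, 14:20–15:00, 15:30–16:30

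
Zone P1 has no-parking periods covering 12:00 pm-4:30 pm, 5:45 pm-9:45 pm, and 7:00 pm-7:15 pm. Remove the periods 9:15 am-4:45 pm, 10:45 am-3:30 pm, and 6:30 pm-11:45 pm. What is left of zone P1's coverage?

5:45 pm–6:30 pm

A, merged: 12:00 pm–4:30 pm, 5:45 pm–9:45 pm.
B, merged: 9:15 am–4:45 pm, 6:30 pm–11:45 pm.
12:00 pm–4:30 pm: fully covered by B → removed.
5:45 pm–9:45 pm minus B → 5:45 pm–6:30 pm.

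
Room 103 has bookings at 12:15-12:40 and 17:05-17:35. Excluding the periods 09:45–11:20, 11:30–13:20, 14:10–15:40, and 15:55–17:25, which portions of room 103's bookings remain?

17:25–17:35

12:15–12:40 lies entirely inside B → drops out.
17:05–17:35 with B removed leaves 17:25–17:35.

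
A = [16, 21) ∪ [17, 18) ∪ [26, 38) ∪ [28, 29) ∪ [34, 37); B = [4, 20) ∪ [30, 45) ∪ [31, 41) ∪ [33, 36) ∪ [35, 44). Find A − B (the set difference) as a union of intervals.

Merge the first list: [16, 21), [26, 38).
Merge the second list: [4, 20), [30, 45).
[16, 21) with B removed leaves [20, 21).
[26, 38) with B removed leaves [26, 30).

[20, 21) ∪ [26, 30)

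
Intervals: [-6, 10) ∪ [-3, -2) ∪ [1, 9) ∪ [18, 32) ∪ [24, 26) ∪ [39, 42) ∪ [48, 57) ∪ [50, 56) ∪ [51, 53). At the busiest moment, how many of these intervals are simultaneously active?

3

At 51, 3 of the intervals are simultaneously active.
No point has more.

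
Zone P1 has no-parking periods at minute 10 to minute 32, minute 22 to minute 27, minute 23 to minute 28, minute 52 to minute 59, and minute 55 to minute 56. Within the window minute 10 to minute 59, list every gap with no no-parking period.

The merged coverage is minute 10 to minute 32, minute 52 to minute 59.
Uncovered inside minute 10 to minute 59: minute 32 to minute 52.

minute 32 to minute 52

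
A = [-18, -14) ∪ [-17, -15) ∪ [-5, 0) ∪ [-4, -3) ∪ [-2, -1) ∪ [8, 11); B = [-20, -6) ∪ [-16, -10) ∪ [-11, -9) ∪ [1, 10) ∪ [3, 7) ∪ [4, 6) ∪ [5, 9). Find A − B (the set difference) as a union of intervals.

[-5, 0) ∪ [10, 11)

Merge the first list: [-18, -14), [-5, 0), [8, 11).
Merge the second list: [-20, -6), [1, 10).
[-18, -14) lies entirely inside B → drops out.
[-5, 0) is untouched.
[8, 11) with B removed leaves [10, 11).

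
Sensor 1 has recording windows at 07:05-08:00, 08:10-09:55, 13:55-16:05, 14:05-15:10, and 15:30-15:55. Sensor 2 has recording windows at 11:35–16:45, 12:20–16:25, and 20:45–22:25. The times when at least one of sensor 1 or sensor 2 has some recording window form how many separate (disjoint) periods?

4

First set merges to 07:05-08:00, 08:10-09:55, 13:55-16:05.
Second set merges to 11:35-16:45, 20:45-22:25.
A ∪ B = 07:05-08:00, 08:10-09:55, 11:35-16:45, 20:45-22:25.
That is 4 disjoint pieces.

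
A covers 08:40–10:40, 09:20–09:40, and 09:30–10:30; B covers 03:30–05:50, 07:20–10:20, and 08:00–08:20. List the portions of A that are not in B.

10:20–10:40

First set merges to 08:40–10:40.
Second set merges to 03:30–05:50, 07:20–10:20.
08:40–10:40 minus B → 10:20–10:40.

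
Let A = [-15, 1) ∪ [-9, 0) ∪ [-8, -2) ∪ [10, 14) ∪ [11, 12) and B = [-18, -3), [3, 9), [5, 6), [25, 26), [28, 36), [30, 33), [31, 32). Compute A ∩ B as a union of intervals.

[-15, -3)

First set merges to [-15, 1), [10, 14).
Second set merges to [-18, -3), [3, 9), [25, 26), [28, 36).
[-15, 1) ∩ B → [-15, -3).
[10, 14) meets no B interval.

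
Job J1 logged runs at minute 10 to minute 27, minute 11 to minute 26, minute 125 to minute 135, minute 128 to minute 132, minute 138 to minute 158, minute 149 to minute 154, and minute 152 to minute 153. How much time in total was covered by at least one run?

47 minutes

Merged: minute 10 to minute 27, minute 125 to minute 135, minute 138 to minute 158.
Lengths: 17 minutes + 10 minutes + 20 minutes = 47 minutes.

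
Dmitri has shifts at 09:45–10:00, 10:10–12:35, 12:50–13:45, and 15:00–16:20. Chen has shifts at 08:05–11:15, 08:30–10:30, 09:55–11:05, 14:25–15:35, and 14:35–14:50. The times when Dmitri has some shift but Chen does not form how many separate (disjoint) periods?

Second set merges to 08:05–11:15, 14:25–15:35.
A \ B = 11:15–12:35, 12:50–13:45, 15:35–16:20.
That is 3 disjoint pieces.

3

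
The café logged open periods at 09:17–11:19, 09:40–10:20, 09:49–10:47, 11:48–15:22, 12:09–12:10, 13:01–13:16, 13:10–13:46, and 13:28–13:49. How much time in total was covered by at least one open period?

5 h 36 min

Merged: 09:17–11:19, 11:48–15:22.
Lengths: 2 h 2 min + 3 h 34 min = 5 h 36 min.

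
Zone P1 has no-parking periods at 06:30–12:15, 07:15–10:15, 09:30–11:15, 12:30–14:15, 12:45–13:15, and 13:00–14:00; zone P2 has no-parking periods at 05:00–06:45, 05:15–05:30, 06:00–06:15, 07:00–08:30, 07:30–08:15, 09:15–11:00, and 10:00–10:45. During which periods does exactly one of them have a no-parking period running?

A, merged: 06:30–12:15, 12:30–14:15.
B, merged: 05:00–06:45, 07:00–08:30, 09:15–11:00.
A but not B: 06:45–07:00, 08:30–09:15, 11:00–12:15, 12:30–14:15.
B but not A: 05:00–06:30.
Combining gives A △ B.

05:00–06:30, 06:45–07:00, 08:30–09:15, 11:00–12:15, 12:30–14:15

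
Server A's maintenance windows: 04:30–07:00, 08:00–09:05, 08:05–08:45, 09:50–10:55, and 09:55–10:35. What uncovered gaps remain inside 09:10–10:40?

After merging, the occupied span is 04:30–07:00, 08:00–09:05, 09:50–10:55.
Complement within 09:10–10:40: 09:10–09:50.

09:10–09:50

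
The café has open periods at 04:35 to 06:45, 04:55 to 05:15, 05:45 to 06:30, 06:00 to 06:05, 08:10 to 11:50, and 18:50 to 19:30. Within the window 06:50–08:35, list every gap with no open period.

After merging, the occupied span is 04:35-06:45, 08:10-11:50, 18:50-19:30.
Gaps within 06:50-08:35: 06:50-08:10.

06:50-08:10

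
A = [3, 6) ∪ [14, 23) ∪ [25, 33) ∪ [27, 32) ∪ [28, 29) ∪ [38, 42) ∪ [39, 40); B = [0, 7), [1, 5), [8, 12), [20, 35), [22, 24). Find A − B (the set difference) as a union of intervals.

[14, 20) ∪ [38, 42)

A, merged: [3, 6), [14, 23), [25, 33), [38, 42).
B, merged: [0, 7), [8, 12), [20, 35).
[3, 6): fully covered by B → removed.
[14, 23) minus B → [14, 20).
[25, 33): fully covered by B → removed.
[38, 42): no B overlap → unchanged.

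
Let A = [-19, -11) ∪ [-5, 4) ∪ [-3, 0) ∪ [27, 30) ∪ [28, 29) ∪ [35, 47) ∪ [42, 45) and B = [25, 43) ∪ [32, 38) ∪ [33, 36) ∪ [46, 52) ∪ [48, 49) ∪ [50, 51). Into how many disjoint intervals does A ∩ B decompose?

A, merged: [-19, -11), [-5, 4), [27, 30), [35, 47).
B, merged: [25, 43), [46, 52).
A ∩ B = [27, 30), [35, 43), [46, 47).
That is 3 disjoint pieces.

3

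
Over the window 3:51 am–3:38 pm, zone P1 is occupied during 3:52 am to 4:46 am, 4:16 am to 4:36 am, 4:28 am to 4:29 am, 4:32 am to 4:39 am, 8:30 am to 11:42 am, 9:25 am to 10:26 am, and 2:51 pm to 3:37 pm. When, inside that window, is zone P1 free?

Covered (merged): 3:52 am–4:46 am, 8:30 am–11:42 am, 2:51 pm–3:37 pm.
Complement within 3:51 am–3:38 pm: 3:51 am–3:52 am, 4:46 am–8:30 am, 11:42 am–2:51 pm, 3:37 pm–3:38 pm.

3:51 am–3:52 am, 4:46 am–8:30 am, 11:42 am–2:51 pm, 3:37 pm–3:38 pm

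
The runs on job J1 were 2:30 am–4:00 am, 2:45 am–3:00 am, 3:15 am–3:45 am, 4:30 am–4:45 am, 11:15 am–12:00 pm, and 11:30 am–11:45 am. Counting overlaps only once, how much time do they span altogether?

Merged: 2:30 am-4:00 am, 4:30 am-4:45 am, 11:15 am-12:00 pm.
Lengths: 1 h 30 min + 15 min + 45 min = 2 h 30 min.

2 h 30 min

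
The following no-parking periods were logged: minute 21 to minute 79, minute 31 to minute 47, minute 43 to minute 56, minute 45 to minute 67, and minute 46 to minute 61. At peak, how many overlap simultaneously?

Sweep endpoints in order; track running count of active intervals.
Peak of 5 reached at minute 46.

5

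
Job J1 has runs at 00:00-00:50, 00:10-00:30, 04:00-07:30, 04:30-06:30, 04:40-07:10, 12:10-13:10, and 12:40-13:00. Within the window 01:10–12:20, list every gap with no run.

01:10-04:00, 07:30-12:10

Covered (merged): 00:00-00:50, 04:00-07:30, 12:10-13:10.
Uncovered inside 01:10-12:20: 01:10-04:00, 07:30-12:10.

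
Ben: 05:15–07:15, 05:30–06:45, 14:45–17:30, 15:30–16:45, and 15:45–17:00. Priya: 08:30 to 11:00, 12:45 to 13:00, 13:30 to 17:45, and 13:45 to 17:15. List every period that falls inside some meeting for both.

A, merged: 05:15-07:15, 14:45-17:30.
B, merged: 08:30-11:00, 12:45-13:00, 13:30-17:45.
05:15-07:15 falls entirely outside B.
14:45-17:30 overlaps B on 14:45-17:30.

14:45-17:30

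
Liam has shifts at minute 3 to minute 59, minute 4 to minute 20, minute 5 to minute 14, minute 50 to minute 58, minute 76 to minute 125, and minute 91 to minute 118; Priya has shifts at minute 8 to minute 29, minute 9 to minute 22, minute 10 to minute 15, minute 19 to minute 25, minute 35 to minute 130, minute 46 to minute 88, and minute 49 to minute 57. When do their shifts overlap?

minute 8 to minute 29, minute 35 to minute 59, minute 76 to minute 125

First set merges to minute 3 to minute 59, minute 76 to minute 125.
Second set merges to minute 8 to minute 29, minute 35 to minute 130.
minute 3 to minute 59 meets the second set on minute 8 to minute 29, minute 35 to minute 59.
minute 76 to minute 125 meets the second set on minute 76 to minute 125.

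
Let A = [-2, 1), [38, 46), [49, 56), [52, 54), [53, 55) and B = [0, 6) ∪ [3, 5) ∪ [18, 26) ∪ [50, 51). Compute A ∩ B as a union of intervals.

Merge the first list: [-2, 1), [38, 46), [49, 56).
Merge the second list: [0, 6), [18, 26), [50, 51).
[-2, 1) ∩ B → [0, 1).
[38, 46) meets no B interval.
[49, 56) ∩ B → [50, 51).

[0, 1) ∪ [50, 51)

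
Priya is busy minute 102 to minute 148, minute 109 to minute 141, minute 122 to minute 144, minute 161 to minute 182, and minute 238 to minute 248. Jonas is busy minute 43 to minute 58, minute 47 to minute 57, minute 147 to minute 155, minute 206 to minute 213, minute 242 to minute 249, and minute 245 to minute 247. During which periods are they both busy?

Merge the first list: minute 102 to minute 148, minute 161 to minute 182, minute 238 to minute 248.
Merge the second list: minute 43 to minute 58, minute 147 to minute 155, minute 206 to minute 213, minute 242 to minute 249.
minute 102 to minute 148 meets the second set on minute 147 to minute 148.
minute 161 to minute 182: no overlap with the second set.
minute 238 to minute 248 meets the second set on minute 242 to minute 248.

minute 147 to minute 148, minute 242 to minute 248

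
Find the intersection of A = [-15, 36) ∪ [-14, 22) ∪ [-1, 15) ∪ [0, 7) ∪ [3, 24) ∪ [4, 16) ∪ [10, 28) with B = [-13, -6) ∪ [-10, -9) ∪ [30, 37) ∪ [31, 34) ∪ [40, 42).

[-13, -6) ∪ [30, 36)

A, merged: [-15, 36).
B, merged: [-13, -6), [30, 37), [40, 42).
[-15, 36) overlaps B on [-13, -6), [30, 36).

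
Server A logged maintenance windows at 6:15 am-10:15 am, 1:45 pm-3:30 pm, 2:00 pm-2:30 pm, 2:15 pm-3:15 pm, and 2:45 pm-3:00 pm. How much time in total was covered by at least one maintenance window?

Merged: 6:15 am–10:15 am, 1:45 pm–3:30 pm.
Lengths: 4 h + 1 h 45 min = 5 h 45 min.

5 h 45 min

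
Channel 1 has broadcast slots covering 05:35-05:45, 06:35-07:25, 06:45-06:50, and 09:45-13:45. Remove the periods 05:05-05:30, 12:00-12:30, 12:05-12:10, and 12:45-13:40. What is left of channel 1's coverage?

Merge the first list: 05:35–05:45, 06:35–07:25, 09:45–13:45.
Merge the second list: 05:05–05:30, 12:00–12:30, 12:45–13:40.
05:35–05:45: nothing removed.
06:35–07:25: nothing removed.
09:45–13:45 \ B = 09:45–12:00, 12:30–12:45, 13:40–13:45.

05:35–05:45, 06:35–07:25, 09:45–12:00, 12:30–12:45, 13:40–13:45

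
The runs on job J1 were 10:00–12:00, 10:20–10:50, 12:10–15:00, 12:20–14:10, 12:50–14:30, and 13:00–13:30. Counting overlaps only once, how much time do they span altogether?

4 h 50 min

Merged: 10:00-12:00, 12:10-15:00.
Lengths: 2 h + 2 h 50 min = 4 h 50 min.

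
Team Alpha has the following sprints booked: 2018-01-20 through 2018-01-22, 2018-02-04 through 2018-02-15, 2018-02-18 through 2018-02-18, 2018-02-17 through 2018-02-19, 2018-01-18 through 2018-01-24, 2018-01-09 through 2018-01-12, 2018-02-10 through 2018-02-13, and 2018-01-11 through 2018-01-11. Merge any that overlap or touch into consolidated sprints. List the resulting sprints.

2018-01-09 through 2018-01-12, 2018-01-18 through 2018-01-24, 2018-02-04 through 2018-02-15, 2018-02-17 through 2018-02-19

Sort by start: 2018-01-09 through 2018-01-12, 2018-01-11 through 2018-01-11, 2018-01-18 through 2018-01-24, 2018-01-20 through 2018-01-22, 2018-02-04 through 2018-02-15, 2018-02-10 through 2018-02-13, 2018-02-17 through 2018-02-19, 2018-02-18 through 2018-02-18.
2018-01-11 through 2018-01-11 overlaps/touches 2018-01-09 through 2018-01-12 → extend to 2018-01-09 through 2018-01-12.
2018-01-18 through 2018-01-24 is disjoint → start new block.
2018-01-20 through 2018-01-22 overlaps/touches 2018-01-18 through 2018-01-24 → extend to 2018-01-18 through 2018-01-24.
2018-02-04 through 2018-02-15 is disjoint → start new block.
2018-02-10 through 2018-02-13 overlaps/touches 2018-02-04 through 2018-02-15 → extend to 2018-02-04 through 2018-02-15.
2018-02-17 through 2018-02-19 is disjoint → start new block.
2018-02-18 through 2018-02-18 overlaps/touches 2018-02-17 through 2018-02-19 → extend to 2018-02-17 through 2018-02-19.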